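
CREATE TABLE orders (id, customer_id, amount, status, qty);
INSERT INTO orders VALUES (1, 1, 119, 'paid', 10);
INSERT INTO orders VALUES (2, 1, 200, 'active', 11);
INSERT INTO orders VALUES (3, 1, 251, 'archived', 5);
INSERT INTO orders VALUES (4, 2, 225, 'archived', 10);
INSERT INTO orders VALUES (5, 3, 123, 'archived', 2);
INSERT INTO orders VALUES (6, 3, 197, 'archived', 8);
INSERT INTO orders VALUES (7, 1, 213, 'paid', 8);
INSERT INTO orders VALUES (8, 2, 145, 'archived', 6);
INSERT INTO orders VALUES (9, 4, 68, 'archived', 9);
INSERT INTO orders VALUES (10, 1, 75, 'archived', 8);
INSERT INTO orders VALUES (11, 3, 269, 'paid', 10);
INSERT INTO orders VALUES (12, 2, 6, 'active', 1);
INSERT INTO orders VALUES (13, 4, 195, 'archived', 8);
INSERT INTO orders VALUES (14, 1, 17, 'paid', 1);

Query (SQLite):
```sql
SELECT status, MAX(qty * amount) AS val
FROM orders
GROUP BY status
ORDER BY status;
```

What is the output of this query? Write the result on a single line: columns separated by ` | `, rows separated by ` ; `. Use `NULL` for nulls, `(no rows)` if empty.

For each row compute qty * amount.
Group by status; take MAX of the expression per group.
  active: ids {2, 12} → MAX(qty * amount)=2200
  archived: ids {3, 4, 5, 6, 8, 9, 10, 13} → MAX(qty * amount)=2250
  paid: ids {1, 7, 11, 14} → MAX(qty * amount)=2690

active | 2200 ; archived | 2250 ; paid | 2690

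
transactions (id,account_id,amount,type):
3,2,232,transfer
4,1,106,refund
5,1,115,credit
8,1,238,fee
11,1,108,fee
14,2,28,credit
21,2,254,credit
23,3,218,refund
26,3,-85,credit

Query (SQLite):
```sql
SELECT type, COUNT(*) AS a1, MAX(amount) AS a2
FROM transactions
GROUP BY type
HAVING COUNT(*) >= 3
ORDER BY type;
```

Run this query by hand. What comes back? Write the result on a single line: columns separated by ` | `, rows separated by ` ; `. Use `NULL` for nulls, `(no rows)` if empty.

credit | 4 | 254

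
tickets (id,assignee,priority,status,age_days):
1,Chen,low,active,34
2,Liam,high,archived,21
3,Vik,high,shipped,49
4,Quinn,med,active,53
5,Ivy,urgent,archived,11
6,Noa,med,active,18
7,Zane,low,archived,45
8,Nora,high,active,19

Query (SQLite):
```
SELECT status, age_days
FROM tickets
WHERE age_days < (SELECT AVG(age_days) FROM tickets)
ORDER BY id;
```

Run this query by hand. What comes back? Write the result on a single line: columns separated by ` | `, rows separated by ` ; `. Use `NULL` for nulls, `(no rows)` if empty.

Scalar subquery: AVG(age_days) over all tickets rows = 31.25.
Keep rows where age_days < that value.

archived | 21 ; archived | 11 ; active | 18 ; active | 19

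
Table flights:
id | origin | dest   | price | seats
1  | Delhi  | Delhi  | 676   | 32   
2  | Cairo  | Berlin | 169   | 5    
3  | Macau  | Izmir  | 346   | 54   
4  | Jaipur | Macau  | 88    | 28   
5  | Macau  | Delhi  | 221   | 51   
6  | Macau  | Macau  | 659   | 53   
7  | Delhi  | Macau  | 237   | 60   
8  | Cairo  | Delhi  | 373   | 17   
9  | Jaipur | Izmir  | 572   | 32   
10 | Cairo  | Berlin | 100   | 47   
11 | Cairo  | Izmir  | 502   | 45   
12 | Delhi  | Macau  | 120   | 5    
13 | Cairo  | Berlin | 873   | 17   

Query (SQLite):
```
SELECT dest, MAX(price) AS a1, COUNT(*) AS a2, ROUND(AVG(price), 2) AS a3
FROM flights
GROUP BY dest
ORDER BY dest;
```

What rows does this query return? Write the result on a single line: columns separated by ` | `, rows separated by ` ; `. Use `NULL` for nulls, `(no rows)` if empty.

Berlin | 873 | 3 | 380.67 ; Delhi | 676 | 3 | 423.33 ; Izmir | 572 | 3 | 473.33 ; Macau | 659 | 4 | 276

Group flights by dest.
Per group compute: MAX(price), COUNT(*), ROUND(AVG(price), 2).
  Berlin: ids {2, 10, 13} → MAX(price)=873, COUNT(*)=3, ROUND(AVG(price), 2)=380.67
  Delhi: ids {1, 5, 8} → MAX(price)=676, COUNT(*)=3, ROUND(AVG(price), 2)=423.33
  Izmir: ids {3, 9, 11} → MAX(price)=572, COUNT(*)=3, ROUND(AVG(price), 2)=473.33
  Macau: ids {4, 6, 7, 12} → MAX(price)=659, COUNT(*)=4, ROUND(AVG(price), 2)=276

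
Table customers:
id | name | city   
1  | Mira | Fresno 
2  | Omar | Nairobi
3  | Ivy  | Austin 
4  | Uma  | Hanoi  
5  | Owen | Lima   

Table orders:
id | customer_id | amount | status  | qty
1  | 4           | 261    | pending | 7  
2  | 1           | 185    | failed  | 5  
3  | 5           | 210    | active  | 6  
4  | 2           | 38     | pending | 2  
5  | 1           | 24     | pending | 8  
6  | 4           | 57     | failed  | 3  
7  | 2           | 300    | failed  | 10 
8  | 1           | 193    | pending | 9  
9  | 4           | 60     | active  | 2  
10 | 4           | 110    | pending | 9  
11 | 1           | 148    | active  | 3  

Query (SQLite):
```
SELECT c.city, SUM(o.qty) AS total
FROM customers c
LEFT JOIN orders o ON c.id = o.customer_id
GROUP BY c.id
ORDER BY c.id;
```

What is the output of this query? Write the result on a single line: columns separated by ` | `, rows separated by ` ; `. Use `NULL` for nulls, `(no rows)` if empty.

Fresno | 25 ; Nairobi | 12 ; Austin | NULL ; Hanoi | 21 ; Lima | 6

LEFT JOIN keeps every customers row; unmatched ones get NULL for orders columns.
Group by customers.id and compute SUM(o.qty). SUM over an all-NULL group is NULL.
  1: ids {2, 5, 8, 11} → SUM(o.qty)=25
  2: ids {4, 7} → SUM(o.qty)=12
  3: ids {—} → SUM(o.qty)=NULL
  4: ids {1, 6, 9, 10} → SUM(o.qty)=21
  5: ids {3} → SUM(o.qty)=6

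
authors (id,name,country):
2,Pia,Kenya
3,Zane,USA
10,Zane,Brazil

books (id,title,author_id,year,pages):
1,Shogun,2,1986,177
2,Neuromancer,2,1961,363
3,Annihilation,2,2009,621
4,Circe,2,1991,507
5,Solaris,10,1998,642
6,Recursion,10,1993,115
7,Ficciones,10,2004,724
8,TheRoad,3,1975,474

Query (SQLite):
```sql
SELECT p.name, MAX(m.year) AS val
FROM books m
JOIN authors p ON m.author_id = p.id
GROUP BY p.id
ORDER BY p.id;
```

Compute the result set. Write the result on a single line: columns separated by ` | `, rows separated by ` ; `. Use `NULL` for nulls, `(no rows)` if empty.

Join each books row to its authors via author_id.
Group joined rows by authors.id; compute MAX(m.year) per group.
  2: ids {1, 2, 3, 4} → MAX(m.year)=2009
  3: ids {8} → MAX(m.year)=1975
  10: ids {5, 6, 7} → MAX(m.year)=2004

Pia | 2009 ; Zane | 1975 ; Zane | 2004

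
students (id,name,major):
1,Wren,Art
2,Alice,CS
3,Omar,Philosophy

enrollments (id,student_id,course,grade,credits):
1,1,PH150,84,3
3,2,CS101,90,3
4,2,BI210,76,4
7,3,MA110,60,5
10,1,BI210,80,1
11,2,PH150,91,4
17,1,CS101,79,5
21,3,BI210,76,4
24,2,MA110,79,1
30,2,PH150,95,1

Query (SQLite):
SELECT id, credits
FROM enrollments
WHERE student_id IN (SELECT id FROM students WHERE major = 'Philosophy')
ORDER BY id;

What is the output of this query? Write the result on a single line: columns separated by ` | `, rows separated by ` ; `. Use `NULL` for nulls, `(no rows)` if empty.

7 | 5 ; 21 | 4

Inner query: students.id where major = 'Philosophy'.
Outer: keep enrollments rows whose student_id is in that set.
Inner query → {3}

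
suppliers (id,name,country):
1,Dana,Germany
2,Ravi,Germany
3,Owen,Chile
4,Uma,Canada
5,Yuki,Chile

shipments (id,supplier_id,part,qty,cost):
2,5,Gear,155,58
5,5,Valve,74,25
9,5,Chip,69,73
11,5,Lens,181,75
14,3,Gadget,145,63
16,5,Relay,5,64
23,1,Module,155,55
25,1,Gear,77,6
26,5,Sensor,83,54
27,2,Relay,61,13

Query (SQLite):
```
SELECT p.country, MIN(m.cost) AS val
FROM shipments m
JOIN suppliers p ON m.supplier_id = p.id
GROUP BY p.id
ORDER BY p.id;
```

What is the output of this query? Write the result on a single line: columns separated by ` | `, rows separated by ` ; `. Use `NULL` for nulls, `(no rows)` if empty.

Join each shipments row to its suppliers via supplier_id.
Group joined rows by suppliers.id; compute MIN(m.cost) per group.
  1: ids {23, 25} → MIN(m.cost)=6
  2: ids {27} → MIN(m.cost)=13
  3: ids {14} → MIN(m.cost)=63
  5: ids {2, 5, 9, 11, 16, 26} → MIN(m.cost)=25

Germany | 6 ; Germany | 13 ; Chile | 63 ; Chile | 25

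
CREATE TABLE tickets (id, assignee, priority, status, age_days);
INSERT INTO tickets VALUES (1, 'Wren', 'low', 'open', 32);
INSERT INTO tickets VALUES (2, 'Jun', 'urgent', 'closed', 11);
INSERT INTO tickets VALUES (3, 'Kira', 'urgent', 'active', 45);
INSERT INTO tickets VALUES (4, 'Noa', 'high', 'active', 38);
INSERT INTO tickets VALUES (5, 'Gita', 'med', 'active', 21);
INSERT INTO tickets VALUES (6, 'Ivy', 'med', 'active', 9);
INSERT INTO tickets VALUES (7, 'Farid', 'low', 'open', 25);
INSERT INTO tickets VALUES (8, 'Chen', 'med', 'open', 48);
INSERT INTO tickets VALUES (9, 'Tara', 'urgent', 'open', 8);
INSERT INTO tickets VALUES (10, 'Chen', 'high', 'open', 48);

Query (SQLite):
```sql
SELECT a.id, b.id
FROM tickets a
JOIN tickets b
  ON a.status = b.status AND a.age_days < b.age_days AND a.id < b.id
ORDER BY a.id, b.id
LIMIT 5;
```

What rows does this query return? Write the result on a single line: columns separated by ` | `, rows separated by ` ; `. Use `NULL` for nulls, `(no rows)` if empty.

Pairs (a,b) with same status, a.age_days < b.age_days, a.id < b.id.
status groups: active:{3,4,5,6} closed:{2} open:{1,7,8,9,10}
Ordered by (a.id, b.id); first 5.

1 | 8 ; 1 | 10 ; 7 | 8 ; 7 | 10 ; 9 | 10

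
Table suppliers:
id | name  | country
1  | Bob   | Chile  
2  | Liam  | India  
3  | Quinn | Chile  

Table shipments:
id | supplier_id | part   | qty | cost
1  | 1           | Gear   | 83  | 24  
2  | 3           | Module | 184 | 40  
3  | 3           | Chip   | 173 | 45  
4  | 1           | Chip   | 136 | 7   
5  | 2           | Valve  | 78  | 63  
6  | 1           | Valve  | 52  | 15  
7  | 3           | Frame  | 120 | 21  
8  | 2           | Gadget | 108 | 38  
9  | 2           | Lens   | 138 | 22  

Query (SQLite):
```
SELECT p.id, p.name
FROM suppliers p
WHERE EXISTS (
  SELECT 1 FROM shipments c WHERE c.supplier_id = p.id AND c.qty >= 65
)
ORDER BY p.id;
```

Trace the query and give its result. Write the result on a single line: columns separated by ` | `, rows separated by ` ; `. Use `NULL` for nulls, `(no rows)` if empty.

For each suppliers row, check whether any shipments with matching supplier_id has qty >= 65.
Keep rows where that is true.

1 | Bob ; 2 | Liam ; 3 | Quinn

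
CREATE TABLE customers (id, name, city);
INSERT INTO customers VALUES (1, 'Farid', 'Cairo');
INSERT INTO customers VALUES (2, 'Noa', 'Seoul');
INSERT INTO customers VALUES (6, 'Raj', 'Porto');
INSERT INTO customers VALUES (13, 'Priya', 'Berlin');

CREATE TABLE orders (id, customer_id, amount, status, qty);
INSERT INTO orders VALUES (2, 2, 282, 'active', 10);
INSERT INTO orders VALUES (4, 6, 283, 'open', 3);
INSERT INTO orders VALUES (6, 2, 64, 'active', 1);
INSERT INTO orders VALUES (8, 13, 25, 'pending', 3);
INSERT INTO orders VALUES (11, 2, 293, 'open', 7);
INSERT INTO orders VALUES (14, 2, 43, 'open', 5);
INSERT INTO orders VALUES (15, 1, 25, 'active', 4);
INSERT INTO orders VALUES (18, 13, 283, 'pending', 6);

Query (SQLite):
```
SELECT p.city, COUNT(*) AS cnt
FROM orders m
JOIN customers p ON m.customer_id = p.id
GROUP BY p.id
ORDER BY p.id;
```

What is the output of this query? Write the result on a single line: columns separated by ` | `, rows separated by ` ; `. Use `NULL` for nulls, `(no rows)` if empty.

Cairo | 1 ; Seoul | 4 ; Porto | 1 ; Berlin | 2

Join each orders row to its customers via customer_id.
Group joined rows by customers.id; compute COUNT(*) per group.
  1: ids {15} → COUNT(*)=1
  2: ids {2, 6, 11, 14} → COUNT(*)=4
  6: ids {4} → COUNT(*)=1
  13: ids {8, 18} → COUNT(*)=2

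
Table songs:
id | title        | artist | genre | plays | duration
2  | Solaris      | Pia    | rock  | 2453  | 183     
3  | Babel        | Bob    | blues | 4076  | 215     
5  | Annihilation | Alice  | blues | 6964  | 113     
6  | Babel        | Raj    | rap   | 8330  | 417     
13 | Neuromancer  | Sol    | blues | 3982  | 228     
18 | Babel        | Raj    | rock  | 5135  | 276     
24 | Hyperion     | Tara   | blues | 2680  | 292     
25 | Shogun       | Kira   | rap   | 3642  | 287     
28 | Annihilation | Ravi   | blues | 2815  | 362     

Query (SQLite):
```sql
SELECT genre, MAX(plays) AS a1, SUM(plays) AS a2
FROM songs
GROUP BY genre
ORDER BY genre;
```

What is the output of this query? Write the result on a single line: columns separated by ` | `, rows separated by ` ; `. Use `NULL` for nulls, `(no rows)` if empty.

blues | 6964 | 20517 ; rap | 8330 | 11972 ; rock | 5135 | 7588

Group songs by genre.
Per group compute: MAX(plays), SUM(plays).
  blues: ids {3, 5, 13, 24, 28} → MAX(plays)=6964, SUM(plays)=20517
  rap: ids {6, 25} → MAX(plays)=8330, SUM(plays)=11972
  rock: ids {2, 18} → MAX(plays)=5135, SUM(plays)=7588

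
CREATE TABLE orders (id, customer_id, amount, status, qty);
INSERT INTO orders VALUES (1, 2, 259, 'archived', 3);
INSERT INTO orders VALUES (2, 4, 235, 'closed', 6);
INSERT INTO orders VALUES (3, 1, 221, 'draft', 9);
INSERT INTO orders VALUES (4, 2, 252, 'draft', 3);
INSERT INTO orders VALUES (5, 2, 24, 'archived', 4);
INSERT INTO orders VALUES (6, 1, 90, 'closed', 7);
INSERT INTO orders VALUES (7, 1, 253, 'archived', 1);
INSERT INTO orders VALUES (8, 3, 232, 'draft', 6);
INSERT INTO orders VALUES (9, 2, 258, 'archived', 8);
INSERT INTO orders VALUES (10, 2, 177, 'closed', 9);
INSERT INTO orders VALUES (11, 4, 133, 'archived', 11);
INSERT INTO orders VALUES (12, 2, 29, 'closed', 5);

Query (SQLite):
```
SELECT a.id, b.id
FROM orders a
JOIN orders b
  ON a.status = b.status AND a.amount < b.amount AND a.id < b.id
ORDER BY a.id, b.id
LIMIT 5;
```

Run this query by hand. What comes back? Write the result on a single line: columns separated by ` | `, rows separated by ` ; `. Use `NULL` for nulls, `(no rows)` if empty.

3 | 4 ; 3 | 8 ; 5 | 7 ; 5 | 9 ; 5 | 11

Pairs (a,b) with same status, a.amount < b.amount, a.id < b.id.
status groups: archived:{1,5,7,9,11} closed:{2,6,10,12} draft:{3,4,8}
Ordered by (a.id, b.id); first 5.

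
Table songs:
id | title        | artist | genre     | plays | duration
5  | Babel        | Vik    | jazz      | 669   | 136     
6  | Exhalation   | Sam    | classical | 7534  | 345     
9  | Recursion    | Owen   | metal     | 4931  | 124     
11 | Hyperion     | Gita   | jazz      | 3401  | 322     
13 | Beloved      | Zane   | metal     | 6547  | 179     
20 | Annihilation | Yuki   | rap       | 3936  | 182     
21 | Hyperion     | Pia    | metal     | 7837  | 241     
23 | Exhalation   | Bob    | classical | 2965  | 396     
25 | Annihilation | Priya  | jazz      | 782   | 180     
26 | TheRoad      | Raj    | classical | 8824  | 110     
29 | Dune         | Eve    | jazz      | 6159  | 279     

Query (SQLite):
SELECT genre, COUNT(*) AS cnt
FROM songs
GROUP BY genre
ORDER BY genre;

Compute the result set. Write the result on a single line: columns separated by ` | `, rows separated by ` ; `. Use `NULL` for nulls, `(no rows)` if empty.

classical | 3 ; jazz | 4 ; metal | 3 ; rap | 1

Partition songs by genre; compute COUNT(*) within each group.
  classical: ids {6, 23, 26} → COUNT(*)=3
  jazz: ids {5, 11, 25, 29} → COUNT(*)=4
  metal: ids {9, 13, 21} → COUNT(*)=3
  rap: ids {20} → COUNT(*)=1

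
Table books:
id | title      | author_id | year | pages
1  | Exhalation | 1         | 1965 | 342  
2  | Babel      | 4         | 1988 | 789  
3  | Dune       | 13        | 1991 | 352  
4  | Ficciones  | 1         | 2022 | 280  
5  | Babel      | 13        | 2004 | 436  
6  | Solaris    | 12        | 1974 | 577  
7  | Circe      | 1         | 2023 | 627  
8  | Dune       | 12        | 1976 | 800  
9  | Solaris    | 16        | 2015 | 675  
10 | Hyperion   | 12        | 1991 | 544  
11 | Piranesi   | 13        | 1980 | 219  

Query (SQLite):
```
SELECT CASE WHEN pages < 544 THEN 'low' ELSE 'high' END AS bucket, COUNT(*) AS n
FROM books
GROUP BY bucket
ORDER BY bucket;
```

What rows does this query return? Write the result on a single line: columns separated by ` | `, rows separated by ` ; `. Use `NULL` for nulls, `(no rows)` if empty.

Bucket rows by pages < 544 → 'low' else 'high'; count each bucket.

high | 6 ; low | 5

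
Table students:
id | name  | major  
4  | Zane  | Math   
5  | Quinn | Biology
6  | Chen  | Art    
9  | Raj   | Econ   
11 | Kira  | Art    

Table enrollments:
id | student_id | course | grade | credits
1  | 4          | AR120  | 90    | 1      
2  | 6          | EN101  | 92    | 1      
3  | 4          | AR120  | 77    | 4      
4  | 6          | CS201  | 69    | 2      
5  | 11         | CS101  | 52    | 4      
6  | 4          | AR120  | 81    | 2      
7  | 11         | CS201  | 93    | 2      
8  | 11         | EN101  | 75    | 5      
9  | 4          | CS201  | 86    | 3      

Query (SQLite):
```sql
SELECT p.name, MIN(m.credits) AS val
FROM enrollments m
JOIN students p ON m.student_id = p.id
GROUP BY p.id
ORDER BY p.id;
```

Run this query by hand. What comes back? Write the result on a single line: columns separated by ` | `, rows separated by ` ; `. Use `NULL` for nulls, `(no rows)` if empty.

Zane | 1 ; Chen | 1 ; Kira | 2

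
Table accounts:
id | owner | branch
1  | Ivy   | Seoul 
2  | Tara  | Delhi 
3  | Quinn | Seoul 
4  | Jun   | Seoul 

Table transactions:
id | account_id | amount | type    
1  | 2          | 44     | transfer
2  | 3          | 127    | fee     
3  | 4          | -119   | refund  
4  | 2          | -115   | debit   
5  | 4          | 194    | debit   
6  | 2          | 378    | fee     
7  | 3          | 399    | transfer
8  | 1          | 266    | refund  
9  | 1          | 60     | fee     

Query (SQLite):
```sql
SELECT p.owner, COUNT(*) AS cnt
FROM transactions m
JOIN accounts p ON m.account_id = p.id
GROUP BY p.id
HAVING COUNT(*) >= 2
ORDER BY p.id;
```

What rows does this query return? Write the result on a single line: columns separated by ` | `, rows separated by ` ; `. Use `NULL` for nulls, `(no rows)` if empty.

Ivy | 2 ; Tara | 3 ; Quinn | 2 ; Jun | 2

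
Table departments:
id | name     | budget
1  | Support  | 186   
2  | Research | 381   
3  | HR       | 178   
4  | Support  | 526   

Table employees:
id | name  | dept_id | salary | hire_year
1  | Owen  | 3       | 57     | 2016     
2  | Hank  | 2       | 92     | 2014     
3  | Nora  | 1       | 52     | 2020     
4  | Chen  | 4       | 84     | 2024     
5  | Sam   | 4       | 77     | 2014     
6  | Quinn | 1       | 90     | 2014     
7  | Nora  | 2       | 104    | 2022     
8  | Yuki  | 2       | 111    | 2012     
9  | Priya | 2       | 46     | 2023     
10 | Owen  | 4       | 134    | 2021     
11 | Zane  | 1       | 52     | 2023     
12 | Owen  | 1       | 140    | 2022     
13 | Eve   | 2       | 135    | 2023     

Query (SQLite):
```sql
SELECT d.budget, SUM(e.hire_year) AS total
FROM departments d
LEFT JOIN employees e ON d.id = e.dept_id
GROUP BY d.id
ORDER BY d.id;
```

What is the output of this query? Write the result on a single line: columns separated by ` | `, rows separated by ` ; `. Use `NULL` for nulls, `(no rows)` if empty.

186 | 8079 ; 381 | 10094 ; 178 | 2016 ; 526 | 6059

LEFT JOIN keeps every departments row; unmatched ones get NULL for employees columns.
Group by departments.id and compute SUM(e.hire_year). SUM over an all-NULL group is NULL.
  1: ids {3, 6, 11, 12} → SUM(e.hire_year)=8079
  2: ids {2, 7, 8, 9, 13} → SUM(e.hire_year)=10094
  3: ids {1} → SUM(e.hire_year)=2016
  4: ids {4, 5, 10} → SUM(e.hire_year)=6059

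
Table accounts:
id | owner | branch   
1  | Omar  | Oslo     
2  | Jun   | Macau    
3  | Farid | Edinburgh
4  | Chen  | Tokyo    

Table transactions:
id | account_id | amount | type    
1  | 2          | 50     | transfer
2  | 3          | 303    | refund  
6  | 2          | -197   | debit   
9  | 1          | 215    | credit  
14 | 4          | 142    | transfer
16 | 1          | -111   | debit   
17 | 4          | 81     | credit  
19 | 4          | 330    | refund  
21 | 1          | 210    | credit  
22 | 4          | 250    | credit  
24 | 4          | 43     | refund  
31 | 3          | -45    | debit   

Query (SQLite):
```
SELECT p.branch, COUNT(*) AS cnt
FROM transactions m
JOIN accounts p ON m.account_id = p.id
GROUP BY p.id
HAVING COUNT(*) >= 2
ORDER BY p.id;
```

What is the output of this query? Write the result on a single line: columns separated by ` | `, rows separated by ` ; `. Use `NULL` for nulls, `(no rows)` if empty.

Join each transactions row to its accounts via account_id.
Group joined rows by accounts.id; compute COUNT(*) per group.
HAVING: keep groups with count ≥ 2.
  1: ids {9, 16, 21} → COUNT(*)=3
  2: ids {1, 6} → COUNT(*)=2
  3: ids {2, 31} → COUNT(*)=2
  4: ids {14, 17, 19, 22, 24} → COUNT(*)=5

Oslo | 3 ; Macau | 2 ; Edinburgh | 2 ; Tokyo | 5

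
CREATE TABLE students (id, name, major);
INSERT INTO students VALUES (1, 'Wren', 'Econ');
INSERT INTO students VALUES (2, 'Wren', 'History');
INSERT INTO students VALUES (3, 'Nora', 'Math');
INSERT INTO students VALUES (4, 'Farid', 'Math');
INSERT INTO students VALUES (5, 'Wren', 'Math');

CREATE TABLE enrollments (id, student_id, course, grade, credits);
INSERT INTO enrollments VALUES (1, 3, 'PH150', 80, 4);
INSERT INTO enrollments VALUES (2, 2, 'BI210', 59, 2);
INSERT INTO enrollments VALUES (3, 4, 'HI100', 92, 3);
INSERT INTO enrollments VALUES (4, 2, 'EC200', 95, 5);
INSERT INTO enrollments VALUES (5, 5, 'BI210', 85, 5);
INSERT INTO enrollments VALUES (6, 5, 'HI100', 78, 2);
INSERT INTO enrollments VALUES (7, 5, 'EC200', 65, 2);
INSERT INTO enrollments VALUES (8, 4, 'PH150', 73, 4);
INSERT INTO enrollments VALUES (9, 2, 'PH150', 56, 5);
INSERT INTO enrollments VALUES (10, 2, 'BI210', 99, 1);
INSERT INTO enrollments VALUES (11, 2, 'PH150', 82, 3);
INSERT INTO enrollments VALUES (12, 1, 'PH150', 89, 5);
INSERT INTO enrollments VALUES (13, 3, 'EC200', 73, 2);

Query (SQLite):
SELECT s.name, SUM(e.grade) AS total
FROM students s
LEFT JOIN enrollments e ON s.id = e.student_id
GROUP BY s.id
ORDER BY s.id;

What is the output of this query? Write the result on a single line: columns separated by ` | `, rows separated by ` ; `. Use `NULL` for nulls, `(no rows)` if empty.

LEFT JOIN keeps every students row; unmatched ones get NULL for enrollments columns.
Group by students.id and compute SUM(e.grade). SUM over an all-NULL group is NULL.
  1: ids {12} → SUM(e.grade)=89
  2: ids {2, 4, 9, 10, 11} → SUM(e.grade)=391
  3: ids {1, 13} → SUM(e.grade)=153
  4: ids {3, 8} → SUM(e.grade)=165
  5: ids {5, 6, 7} → SUM(e.grade)=228

Wren | 89 ; Wren | 391 ; Nora | 153 ; Farid | 165 ; Wren | 228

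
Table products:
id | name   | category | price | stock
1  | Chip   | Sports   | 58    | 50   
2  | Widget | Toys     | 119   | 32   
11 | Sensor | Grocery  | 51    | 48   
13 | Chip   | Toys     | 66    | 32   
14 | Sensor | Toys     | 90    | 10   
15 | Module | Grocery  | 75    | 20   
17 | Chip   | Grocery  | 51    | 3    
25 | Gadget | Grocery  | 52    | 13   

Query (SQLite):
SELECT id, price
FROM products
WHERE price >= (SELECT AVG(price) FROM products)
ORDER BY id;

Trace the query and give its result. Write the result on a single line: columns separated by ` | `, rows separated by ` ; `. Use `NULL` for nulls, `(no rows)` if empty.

2 | 119 ; 14 | 90 ; 15 | 75

Scalar subquery: AVG(price) over all products rows = 70.25.
Keep rows where price >= that value.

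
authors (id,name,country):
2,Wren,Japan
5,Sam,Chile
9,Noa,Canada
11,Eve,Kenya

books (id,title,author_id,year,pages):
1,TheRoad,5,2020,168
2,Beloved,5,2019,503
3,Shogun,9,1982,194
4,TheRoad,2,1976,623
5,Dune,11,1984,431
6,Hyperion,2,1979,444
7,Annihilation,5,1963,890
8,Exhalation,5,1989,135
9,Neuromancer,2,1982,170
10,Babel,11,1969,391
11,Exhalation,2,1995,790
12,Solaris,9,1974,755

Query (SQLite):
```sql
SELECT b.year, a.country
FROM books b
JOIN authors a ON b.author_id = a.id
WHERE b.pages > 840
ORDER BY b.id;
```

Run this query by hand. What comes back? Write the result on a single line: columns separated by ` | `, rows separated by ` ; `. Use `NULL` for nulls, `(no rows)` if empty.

1963 | Chile

Each books row matches the authors row where author_id = authors.id.
Then keep rows with b.pages > 840.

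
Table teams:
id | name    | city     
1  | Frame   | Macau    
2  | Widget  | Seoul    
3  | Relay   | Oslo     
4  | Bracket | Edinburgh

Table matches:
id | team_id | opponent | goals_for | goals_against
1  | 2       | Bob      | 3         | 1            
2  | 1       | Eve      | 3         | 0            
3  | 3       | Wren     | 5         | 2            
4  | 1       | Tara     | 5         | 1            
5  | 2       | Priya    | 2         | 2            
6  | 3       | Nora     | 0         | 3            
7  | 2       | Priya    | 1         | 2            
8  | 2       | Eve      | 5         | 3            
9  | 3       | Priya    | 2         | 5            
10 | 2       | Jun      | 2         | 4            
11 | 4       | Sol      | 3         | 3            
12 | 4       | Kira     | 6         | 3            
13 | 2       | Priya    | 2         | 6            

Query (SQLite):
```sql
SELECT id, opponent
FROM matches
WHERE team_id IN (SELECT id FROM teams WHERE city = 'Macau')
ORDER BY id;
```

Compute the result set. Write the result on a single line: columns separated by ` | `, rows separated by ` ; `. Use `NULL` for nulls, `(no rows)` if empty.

2 | Eve ; 4 | Tara

Inner query: teams.id where city = 'Macau'.
Outer: keep matches rows whose team_id is in that set.
Inner query → {1}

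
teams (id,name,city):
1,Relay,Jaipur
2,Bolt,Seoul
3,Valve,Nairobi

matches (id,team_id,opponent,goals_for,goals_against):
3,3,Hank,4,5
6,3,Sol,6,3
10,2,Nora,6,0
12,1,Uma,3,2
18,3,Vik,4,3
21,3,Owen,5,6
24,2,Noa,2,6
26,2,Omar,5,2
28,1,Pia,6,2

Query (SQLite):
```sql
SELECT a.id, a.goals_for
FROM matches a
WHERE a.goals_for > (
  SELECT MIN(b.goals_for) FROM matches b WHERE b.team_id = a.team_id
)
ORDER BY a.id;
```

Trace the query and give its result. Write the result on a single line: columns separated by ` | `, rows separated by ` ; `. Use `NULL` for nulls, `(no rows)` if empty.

6 | 6 ; 10 | 6 ; 21 | 5 ; 26 | 5 ; 28 | 6

For each matches row a, compute MIN(goals_for) over rows sharing a.team_id.
Keep row a if a.goals_for > that per-group MIN.
  team_id=1: MIN(goals_for) = 3
  team_id=2: MIN(goals_for) = 2
  team_id=3: MIN(goals_for) = 4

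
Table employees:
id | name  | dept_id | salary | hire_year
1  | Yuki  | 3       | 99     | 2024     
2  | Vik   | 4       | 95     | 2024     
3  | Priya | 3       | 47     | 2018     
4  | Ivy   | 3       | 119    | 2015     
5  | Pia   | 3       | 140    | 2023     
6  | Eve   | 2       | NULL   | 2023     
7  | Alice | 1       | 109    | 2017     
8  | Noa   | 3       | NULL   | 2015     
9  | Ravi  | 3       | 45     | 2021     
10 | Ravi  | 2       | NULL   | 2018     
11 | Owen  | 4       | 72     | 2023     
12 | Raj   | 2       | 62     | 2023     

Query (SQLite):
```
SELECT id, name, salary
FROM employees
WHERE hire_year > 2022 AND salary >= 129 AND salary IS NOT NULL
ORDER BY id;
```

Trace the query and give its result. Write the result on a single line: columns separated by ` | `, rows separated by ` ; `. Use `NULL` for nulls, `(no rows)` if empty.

hire_year > 2022: ids {1, 2, 5, 6, 11, 12}
salary >= 129: ids {5}
salary IS NOT NULL: ids {1, 2, 3, 4, 5, 7, 9, 11, 12}
Combine with AND.

5 | Pia | 140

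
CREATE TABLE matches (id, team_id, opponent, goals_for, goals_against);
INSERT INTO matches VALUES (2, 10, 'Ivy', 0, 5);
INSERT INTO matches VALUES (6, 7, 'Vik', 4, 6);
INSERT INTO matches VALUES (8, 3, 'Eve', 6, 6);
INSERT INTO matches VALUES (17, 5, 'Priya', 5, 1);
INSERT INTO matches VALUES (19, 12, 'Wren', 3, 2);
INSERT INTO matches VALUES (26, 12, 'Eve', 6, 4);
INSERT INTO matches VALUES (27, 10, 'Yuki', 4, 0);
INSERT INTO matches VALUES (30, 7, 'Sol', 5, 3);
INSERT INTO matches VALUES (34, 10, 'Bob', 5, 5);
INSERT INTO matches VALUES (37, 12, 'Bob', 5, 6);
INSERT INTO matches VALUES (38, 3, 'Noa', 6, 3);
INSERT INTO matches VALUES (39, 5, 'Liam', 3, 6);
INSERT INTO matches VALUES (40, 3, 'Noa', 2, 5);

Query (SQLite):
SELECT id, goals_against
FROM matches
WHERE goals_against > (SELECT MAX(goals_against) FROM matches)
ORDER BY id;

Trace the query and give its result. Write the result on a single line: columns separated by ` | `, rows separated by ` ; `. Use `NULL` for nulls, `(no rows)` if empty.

(no rows)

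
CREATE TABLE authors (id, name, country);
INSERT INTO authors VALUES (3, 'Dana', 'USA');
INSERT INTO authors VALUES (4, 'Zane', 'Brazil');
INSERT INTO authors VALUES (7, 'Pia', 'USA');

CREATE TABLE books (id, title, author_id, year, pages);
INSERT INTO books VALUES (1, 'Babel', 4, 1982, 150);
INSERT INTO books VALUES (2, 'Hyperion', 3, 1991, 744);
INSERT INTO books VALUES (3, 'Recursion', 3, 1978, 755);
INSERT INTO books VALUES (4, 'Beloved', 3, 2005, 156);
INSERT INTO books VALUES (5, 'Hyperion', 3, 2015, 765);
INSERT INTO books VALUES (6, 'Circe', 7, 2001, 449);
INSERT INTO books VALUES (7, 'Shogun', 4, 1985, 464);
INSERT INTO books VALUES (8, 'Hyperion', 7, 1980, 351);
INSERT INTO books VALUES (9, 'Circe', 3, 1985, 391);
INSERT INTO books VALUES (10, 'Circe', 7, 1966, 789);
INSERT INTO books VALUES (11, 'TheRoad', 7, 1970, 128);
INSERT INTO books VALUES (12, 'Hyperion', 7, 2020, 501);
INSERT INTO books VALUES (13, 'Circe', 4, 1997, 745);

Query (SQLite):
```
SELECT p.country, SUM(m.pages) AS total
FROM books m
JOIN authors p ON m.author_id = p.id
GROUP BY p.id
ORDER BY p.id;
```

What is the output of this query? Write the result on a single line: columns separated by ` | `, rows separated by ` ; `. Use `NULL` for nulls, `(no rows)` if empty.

Join each books row to its authors via author_id.
Group joined rows by authors.id; compute SUM(m.pages) per group.
  3: ids {2, 3, 4, 5, 9} → SUM(m.pages)=2811
  4: ids {1, 7, 13} → SUM(m.pages)=1359
  7: ids {6, 8, 10, 11, 12} → SUM(m.pages)=2218

USA | 2811 ; Brazil | 1359 ; USA | 2218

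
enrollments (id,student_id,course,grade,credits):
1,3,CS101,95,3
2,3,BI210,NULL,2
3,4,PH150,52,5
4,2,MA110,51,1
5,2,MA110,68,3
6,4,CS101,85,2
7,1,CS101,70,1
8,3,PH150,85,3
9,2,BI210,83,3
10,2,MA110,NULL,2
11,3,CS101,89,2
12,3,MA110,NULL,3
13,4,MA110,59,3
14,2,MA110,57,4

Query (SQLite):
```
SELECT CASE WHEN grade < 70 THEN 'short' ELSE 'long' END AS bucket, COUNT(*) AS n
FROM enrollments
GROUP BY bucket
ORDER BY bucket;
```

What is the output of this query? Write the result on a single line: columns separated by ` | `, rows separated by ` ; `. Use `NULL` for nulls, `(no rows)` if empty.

long | 9 ; short | 5

Bucket rows by grade < 70 → 'short' else 'long'; count each bucket.
NULL < 70 is unknown, so NULL grade falls into ELSE → 'long'.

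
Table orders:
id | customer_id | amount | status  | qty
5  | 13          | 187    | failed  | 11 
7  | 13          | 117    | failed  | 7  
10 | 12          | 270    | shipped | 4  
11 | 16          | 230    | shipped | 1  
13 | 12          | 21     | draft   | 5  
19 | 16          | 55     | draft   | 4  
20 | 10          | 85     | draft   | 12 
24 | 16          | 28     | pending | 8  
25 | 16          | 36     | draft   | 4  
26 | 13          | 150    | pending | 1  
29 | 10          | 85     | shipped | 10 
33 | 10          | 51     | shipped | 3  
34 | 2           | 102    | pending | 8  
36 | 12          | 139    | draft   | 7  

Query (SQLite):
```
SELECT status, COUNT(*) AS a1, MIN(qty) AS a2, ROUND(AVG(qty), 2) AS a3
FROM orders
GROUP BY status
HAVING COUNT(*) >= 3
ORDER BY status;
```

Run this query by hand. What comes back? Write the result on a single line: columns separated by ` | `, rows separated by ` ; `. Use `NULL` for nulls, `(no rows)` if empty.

draft | 5 | 4 | 6.4 ; pending | 3 | 1 | 5.67 ; shipped | 4 | 1 | 4.5

Group orders by status.
Per group compute: COUNT(*), MIN(qty), ROUND(AVG(qty), 2).
HAVING: drop groups with fewer than 3 rows.
  draft: ids {13, 19, 20, 25, 36} → COUNT(*)=5, MIN(qty)=4, ROUND(AVG(qty), 2)=6.4
  failed: ids {5, 7} → COUNT(*)=2, MIN(qty)=7, ROUND(AVG(qty), 2)=9
  pending: ids {24, 26, 34} → COUNT(*)=3, MIN(qty)=1, ROUND(AVG(qty), 2)=5.67
  shipped: ids {10, 11, 29, 33} → COUNT(*)=4, MIN(qty)=1, ROUND(AVG(qty), 2)=4.5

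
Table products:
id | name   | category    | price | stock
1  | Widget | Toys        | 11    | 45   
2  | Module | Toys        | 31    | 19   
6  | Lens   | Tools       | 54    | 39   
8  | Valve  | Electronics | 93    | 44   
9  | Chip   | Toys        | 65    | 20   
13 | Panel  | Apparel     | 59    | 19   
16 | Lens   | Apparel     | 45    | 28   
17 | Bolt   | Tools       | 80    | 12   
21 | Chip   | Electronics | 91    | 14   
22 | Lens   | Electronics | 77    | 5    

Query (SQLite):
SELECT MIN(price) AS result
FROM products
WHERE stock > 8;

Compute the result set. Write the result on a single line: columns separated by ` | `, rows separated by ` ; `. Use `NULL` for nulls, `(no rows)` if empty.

11

Rows where stock > 8 → price values: [11, 31, 54, 93, 65, 59, 45, 80, 91].
MIN of non-NULL values = 11.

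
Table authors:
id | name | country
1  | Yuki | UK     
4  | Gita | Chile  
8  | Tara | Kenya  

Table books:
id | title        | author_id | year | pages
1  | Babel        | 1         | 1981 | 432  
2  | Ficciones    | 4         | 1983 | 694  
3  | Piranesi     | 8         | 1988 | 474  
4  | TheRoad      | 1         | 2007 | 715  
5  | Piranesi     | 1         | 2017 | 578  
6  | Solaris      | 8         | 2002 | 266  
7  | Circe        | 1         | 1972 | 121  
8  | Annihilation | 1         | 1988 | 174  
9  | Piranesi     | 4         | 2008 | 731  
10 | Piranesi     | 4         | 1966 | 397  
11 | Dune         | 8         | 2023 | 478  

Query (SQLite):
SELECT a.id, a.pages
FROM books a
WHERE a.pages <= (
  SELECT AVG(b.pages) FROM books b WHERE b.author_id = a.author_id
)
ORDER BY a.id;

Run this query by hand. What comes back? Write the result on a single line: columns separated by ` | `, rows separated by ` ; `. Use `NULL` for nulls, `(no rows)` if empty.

For each books row a, compute AVG(pages) over rows sharing a.author_id.
Keep row a if a.pages <= that per-group AVG.
  author_id=1: AVG(pages) = 404.0
  author_id=4: AVG(pages) = 607.333333
  author_id=8: AVG(pages) = 406.0

6 | 266 ; 7 | 121 ; 8 | 174 ; 10 | 397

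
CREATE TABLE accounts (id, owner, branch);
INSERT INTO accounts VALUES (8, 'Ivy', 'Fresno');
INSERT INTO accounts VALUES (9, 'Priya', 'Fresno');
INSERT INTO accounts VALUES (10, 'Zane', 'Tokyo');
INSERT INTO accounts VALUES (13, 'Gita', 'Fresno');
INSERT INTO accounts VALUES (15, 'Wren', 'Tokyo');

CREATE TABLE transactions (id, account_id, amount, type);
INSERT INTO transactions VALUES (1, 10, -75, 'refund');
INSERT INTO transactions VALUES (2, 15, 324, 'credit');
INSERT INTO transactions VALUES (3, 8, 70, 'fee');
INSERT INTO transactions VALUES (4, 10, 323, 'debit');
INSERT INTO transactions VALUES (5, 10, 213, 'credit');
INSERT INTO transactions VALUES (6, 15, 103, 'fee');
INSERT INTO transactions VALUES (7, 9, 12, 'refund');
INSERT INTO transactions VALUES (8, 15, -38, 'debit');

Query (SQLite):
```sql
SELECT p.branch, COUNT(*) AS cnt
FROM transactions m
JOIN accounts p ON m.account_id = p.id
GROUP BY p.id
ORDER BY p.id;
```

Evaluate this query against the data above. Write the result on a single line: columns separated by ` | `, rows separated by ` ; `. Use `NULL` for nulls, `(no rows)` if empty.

Fresno | 1 ; Fresno | 1 ; Tokyo | 3 ; Tokyo | 3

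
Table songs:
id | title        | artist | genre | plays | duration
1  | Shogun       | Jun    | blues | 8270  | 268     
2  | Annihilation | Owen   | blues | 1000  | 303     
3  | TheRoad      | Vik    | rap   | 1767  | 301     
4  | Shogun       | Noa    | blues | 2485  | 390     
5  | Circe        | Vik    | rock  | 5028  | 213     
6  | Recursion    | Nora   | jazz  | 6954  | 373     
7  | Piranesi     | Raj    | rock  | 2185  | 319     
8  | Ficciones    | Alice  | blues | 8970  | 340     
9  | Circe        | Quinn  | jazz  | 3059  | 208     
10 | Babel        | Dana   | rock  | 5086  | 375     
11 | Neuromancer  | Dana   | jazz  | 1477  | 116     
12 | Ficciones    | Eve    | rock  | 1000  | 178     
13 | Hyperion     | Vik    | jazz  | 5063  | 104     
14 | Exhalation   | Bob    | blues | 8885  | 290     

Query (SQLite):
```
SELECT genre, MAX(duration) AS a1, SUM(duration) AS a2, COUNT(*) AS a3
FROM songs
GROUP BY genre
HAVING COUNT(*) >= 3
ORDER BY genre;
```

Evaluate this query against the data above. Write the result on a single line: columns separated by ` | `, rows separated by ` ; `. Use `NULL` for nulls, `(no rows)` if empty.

blues | 390 | 1591 | 5 ; jazz | 373 | 801 | 4 ; rock | 375 | 1085 | 4

Group songs by genre.
Per group compute: MAX(duration), SUM(duration), COUNT(*).
HAVING: drop groups with fewer than 3 rows.
  blues: ids {1, 2, 4, 8, 14} → MAX(duration)=390, SUM(duration)=1591, COUNT(*)=5
  jazz: ids {6, 9, 11, 13} → MAX(duration)=373, SUM(duration)=801, COUNT(*)=4
  rap: ids {3} → MAX(duration)=301, SUM(duration)=301, COUNT(*)=1
  rock: ids {5, 7, 10, 12} → MAX(duration)=375, SUM(duration)=1085, COUNT(*)=4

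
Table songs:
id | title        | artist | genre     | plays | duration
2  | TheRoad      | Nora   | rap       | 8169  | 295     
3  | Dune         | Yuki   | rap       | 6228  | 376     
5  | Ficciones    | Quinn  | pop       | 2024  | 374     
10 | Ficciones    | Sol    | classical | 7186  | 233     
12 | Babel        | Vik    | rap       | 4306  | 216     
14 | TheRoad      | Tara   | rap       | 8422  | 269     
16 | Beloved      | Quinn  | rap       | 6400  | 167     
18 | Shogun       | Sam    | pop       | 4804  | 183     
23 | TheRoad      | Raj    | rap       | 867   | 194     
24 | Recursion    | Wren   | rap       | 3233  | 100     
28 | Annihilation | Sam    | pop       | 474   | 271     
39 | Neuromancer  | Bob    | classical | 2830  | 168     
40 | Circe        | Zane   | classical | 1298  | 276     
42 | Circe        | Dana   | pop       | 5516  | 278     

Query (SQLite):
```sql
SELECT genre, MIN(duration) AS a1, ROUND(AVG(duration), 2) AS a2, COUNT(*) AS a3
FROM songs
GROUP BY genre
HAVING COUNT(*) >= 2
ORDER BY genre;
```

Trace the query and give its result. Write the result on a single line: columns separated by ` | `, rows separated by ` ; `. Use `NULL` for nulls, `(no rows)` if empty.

Group songs by genre.
Per group compute: MIN(duration), ROUND(AVG(duration), 2), COUNT(*).
HAVING: drop groups with fewer than 2 rows.
  classical: ids {10, 39, 40} → MIN(duration)=168, ROUND(AVG(duration), 2)=225.67, COUNT(*)=3
  pop: ids {5, 18, 28, 42} → MIN(duration)=183, ROUND(AVG(duration), 2)=276.5, COUNT(*)=4
  rap: ids {2, 3, 12, 14, 16, 23, 24} → MIN(duration)=100, ROUND(AVG(duration), 2)=231, COUNT(*)=7

classical | 168 | 225.67 | 3 ; pop | 183 | 276.5 | 4 ; rap | 100 | 231 | 7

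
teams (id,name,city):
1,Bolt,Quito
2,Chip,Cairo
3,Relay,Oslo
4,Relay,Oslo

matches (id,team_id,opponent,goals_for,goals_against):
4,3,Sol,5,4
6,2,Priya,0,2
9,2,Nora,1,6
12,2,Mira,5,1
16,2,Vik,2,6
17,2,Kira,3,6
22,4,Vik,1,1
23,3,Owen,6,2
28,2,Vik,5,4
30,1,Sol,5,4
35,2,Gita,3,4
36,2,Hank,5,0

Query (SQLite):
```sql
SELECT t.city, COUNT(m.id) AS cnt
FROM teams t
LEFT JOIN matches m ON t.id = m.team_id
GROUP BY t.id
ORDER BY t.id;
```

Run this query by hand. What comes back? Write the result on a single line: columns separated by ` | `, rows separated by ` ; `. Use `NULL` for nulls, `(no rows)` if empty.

LEFT JOIN keeps every teams row; unmatched ones get NULL for matches columns.
Group by teams.id and compute COUNT(m.id). COUNT(col) of an all-NULL group is 0.
  1: ids {30} → COUNT(m.id)=1
  2: ids {6, 9, 12, 16, 17, 28, 35, 36} → COUNT(m.id)=8
  3: ids {4, 23} → COUNT(m.id)=2
  4: ids {22} → COUNT(m.id)=1

Quito | 1 ; Cairo | 8 ; Oslo | 2 ; Oslo | 1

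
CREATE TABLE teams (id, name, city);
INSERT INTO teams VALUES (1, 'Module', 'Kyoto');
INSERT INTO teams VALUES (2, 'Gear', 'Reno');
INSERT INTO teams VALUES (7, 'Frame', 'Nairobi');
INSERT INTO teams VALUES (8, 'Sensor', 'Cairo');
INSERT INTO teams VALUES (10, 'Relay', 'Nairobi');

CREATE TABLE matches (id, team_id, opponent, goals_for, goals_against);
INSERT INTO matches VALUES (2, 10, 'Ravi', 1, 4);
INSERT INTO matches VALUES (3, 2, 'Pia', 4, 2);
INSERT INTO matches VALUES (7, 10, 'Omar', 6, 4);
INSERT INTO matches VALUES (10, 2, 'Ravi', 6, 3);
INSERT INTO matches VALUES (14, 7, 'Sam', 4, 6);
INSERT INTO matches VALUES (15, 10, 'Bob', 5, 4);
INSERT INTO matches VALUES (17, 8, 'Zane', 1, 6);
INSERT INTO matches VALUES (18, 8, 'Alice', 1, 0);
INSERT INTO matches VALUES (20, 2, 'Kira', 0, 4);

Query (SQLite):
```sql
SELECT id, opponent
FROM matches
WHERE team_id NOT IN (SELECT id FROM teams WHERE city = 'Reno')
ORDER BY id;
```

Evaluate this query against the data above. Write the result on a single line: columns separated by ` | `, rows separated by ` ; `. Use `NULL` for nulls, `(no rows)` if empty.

2 | Ravi ; 7 | Omar ; 14 | Sam ; 15 | Bob ; 17 | Zane ; 18 | Alice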